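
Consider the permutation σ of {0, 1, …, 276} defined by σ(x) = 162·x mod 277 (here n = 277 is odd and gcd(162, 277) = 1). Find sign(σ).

-1

Orbit of 186 under x↦162x: [186, 216, 90, 176, 258, 246, 241]… (length divides ord_277(162)).
2 cycles of lengths [276, 1].
n − c = 277 − 2 = 275; sign = (−1)^275 = -1.
Check: (162/277) = -1 by Zolotarev.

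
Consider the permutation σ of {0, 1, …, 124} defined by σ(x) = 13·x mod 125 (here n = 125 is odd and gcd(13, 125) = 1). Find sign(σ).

-1

Orbit of 74 under x↦13x: [74, 87, 6, 78, 14, 57, 116]… (length divides ord_125(13)).
Cycle type of π: 100 + 20 + 4 + 1; total 4 cycles.
sign(π) = (−1)^{n − #cycles} = (−1)^{125−4} = (−1)^121 = -1.
Check: (13/125) = -1 by Zolotarev.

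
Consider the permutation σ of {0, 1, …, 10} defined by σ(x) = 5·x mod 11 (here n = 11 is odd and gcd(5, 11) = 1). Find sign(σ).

+1

Start at x=5: 5 → 3 → 4 → 9 → 1 → 5 (one orbit).
π_5 has 3 disjoint cycles with lengths [5, 5, 1] on {0,…,10}.
Σ(ℓ_i−1) = 11−3 = 8; sign = (−1)^8 = +1.
The Jacobi symbol (5|11) = +1 (Zolotarev) agrees.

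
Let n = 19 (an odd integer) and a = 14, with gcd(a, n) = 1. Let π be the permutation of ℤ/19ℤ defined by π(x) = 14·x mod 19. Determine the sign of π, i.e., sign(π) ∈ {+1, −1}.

Trace 4: π^k(4) = [4, 18, 5, 13, 11, 2, 9] for k=0..6.
Cycle type of π: 18 + 1; total 2 cycles.
19 − 2 = 17 transpositions; sign(π) = (−1)^17 = -1.
Check: (14/19) = -1 by Zolotarev.

-1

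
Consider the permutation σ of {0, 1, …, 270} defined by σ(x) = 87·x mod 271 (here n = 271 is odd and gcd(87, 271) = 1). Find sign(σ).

+1

Start at x=57: 57 → 81 → 1 → 87 → 252 → 244 → 90 → … (one orbit).
π_87 has 19 disjoint cycles with lengths [15, 15, 15, 15, 15, 15, 15, 15, 15, 15, 15, 15, 15, 15, 15, 15, 15, 15, 1] on {0,…,270}.
sign(π) = (−1)^{n − #cycles} = (−1)^{271−19} = (−1)^252 = +1.
The Jacobi symbol (87|271) = +1 (Zolotarev) agrees.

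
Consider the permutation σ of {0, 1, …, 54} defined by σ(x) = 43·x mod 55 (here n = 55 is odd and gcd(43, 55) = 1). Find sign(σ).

+1

Orbit of 43 under x↦43x: [43, 34, 32, 1]… (length divides ord_55(43)).
The orbit structure of x ↦ 43x mod 55: 17 orbits of sizes [4, 4, 4, 4, 4, 4, 4, 4, 4, 4, 4, 2, 2, 2, 2, 2, 1].
n − c = 55 − 17 = 38; sign = (−1)^38 = +1.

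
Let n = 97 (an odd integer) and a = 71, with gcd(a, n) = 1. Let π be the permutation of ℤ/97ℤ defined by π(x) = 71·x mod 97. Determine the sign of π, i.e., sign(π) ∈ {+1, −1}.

-1

Orbit of 42 under x↦71x: [42, 72, 68, 75, 87, 66, 30]… (length divides ord_97(71)).
Cycle lengths of π_71 on ℤ/97ℤ: [96, 1]; 2 cycles in total.
sign(π) = (−1)^{n − #cycles} = (−1)^{97−2} = (−1)^95 = -1.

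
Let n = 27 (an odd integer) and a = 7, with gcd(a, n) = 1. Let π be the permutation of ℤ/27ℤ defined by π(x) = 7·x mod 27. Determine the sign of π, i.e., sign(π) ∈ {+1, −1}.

+1

Start at x=7: 7 → 22 → 19 → 25 → 13 → 10 → 16 → … (one orbit).
The orbit structure of x ↦ 7x mod 27: 7 orbits of sizes [9, 9, 3, 3, 1, 1, 1].
27 − 7 = 20 transpositions; sign(π) = (−1)^20 = +1.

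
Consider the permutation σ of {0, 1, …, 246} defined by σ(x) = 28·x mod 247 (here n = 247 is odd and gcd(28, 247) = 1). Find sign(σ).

Orbit of 229 under x↦28x: [229, 237, 214, 64, 63, 35, 239]… (length divides ord_247(28)).
Cycle lengths of π_28 on ℤ/247ℤ: [36, 36, 36, 36, 36, 36, 12, 9, 9, 1]; 10 cycles in total.
sign(π) = (−1)^{n − #cycles} = (−1)^{247−10} = (−1)^237 = -1.
Check: (28/247) = -1 by Zolotarev.

-1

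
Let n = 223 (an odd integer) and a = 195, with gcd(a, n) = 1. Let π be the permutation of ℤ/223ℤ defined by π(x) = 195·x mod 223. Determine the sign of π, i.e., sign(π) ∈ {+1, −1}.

Orbit of 32 under x↦195x: [32, 219, 112, 209, 169, 174, 34]… (length divides ord_223(195)).
Cycle lengths of π_195 on ℤ/223ℤ: [74, 74, 74, 1]; 4 cycles in total.
223 − 4 = 219 transpositions; sign(π) = (−1)^219 = -1.

-1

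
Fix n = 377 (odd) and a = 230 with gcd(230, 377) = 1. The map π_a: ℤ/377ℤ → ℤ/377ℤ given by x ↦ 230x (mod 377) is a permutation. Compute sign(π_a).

-1

Orbit of 256 under x↦230x: [256, 68, 183, 243, 94, 131, 347]… (length divides ord_377(230)).
Cycle type of π: 84×4 + 28 + 3×4 + 1; total 10 cycles.
With 10 cycles on 377 points, sign = (−1)^{377−10} = -1.
The Jacobi symbol (230|377) = -1 (Zolotarev) agrees.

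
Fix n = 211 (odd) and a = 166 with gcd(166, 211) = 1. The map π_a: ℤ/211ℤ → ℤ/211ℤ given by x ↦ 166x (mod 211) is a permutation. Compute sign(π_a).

-1

Orbit of 63 under x↦166x: [63, 119, 131, 13, 48, 161, 140]… (length divides ord_211(166)).
The orbit structure of x ↦ 166x mod 211: 2 orbits of sizes [210, 1].
With 2 cycles on 211 points, sign = (−1)^{211−2} = -1.
The Jacobi symbol (166|211) = -1 (Zolotarev) agrees.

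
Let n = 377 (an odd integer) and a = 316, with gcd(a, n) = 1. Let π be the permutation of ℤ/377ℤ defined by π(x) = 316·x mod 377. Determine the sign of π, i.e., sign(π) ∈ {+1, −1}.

-1

Orbit of 347 under x↦316x: [347, 322, 339, 56, 354, 272, 373]… (length divides ord_377(316)).
8 cycles of lengths [84, 84, 84, 84, 28, 6, 6, 1].
Σ(ℓ_i−1) = 377−8 = 369; sign = (−1)^369 = -1.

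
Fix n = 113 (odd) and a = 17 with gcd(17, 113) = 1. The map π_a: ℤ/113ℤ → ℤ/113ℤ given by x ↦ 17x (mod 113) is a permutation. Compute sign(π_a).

Start at x=65: 65 → 88 → 27 → 7 → 6 → 102 → 39 → … (one orbit).
Cycle type of π: 112 + 1; total 2 cycles.
With 2 cycles on 113 points, sign = (−1)^{113−2} = -1.

-1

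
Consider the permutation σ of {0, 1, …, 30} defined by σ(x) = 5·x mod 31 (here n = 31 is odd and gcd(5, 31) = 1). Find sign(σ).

Start at x=25: 25 → 1 → 5 → 25 (one orbit).
π_5 has 11 disjoint cycles with lengths [3, 3, 3, 3, 3, 3, 3, 3, 3, 3, 1] on {0,…,30}.
31 − 11 = 20 transpositions; sign(π) = (−1)^20 = +1.
Check: (5/31) = +1 by Zolotarev.

+1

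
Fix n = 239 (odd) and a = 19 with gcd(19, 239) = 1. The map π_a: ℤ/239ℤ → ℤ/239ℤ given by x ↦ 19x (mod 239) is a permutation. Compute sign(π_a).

-1

Start at x=165: 165 → 28 → 54 → 70 → 135 → 175 → 218 → … (one orbit).
The orbit structure of x ↦ 19x mod 239: 2 orbits of sizes [238, 1].
sign(π) = (−1)^{n − #cycles} = (−1)^{239−2} = (−1)^237 = -1.
Zolotarev: (19|239) = -1, matching the cycle-count sign.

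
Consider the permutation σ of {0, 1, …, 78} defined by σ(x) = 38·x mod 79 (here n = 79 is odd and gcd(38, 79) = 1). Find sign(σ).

Start at x=46: 46 → 10 → 64 → 62 → 65 → 21 → 8 → … (one orbit).
7 cycles of lengths [13, 13, 13, 13, 13, 13, 1].
7 cycles on 79: each ℓ→(−1)^(ℓ−1), product (−1)^72 = +1.
Via Zolotarev, sign(π_{38}) = (38|79) = +1.

+1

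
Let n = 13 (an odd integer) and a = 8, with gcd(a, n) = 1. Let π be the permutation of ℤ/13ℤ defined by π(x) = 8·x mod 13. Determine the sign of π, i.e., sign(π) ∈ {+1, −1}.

-1

Orbit of 12 under x↦8x: [12, 5, 1, 8]… (length divides ord_13(8)).
4 cycles of lengths [4, 4, 4, 1].
With 4 cycles on 13 points, sign = (−1)^{13−4} = -1.
Via Zolotarev, sign(π_{8}) = (8|13) = -1.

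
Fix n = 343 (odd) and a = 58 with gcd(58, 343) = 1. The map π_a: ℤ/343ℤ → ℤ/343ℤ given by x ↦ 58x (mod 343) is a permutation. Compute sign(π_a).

+1

Start at x=16: 16 → 242 → 316 → 149 → 67 → 113 → 37 → … (one orbit).
The orbit structure of x ↦ 58x mod 343: 7 orbits of sizes [147, 147, 21, 21, 3, 3, 1].
7 cycles on 343: each ℓ→(−1)^(ℓ−1), product (−1)^336 = +1.
Via Zolotarev, sign(π_{58}) = (58|343) = +1.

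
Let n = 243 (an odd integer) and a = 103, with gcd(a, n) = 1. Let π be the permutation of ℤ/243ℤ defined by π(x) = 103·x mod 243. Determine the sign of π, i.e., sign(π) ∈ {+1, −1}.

+1

Orbit of 10 under x↦103x: [10, 58, 142, 46, 121, 70, 163]… (length divides ord_243(103)).
π_103 has 11 disjoint cycles with lengths [81, 81, 27, 27, 9, 9, 3, 3, 1, 1, 1] on {0,…,242}.
11 cycles on 243: each ℓ→(−1)^(ℓ−1), product (−1)^232 = +1.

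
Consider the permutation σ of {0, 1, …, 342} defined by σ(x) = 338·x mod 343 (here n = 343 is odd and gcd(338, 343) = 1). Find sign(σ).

+1

Start at x=86: 86 → 256 → 92 → 226 → 242 → 162 → 219 → … (one orbit).
π_338 has 7 disjoint cycles with lengths [147, 147, 21, 21, 3, 3, 1] on {0,…,342}.
sign(π) = (−1)^{n − #cycles} = (−1)^{343−7} = (−1)^336 = +1.
The Jacobi symbol (338|343) = +1 (Zolotarev) agrees.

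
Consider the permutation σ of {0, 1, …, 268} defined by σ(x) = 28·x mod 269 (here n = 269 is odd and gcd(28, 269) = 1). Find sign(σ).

Trace 65: π^k(65) = [65, 206, 119, 104, 222, 29, 5] for k=0..6.
Cycle lengths of π_28 on ℤ/269ℤ: [268, 1]; 2 cycles in total.
With 2 cycles on 269 points, sign = (−1)^{269−2} = -1.
Via Zolotarev, sign(π_{28}) = (28|269) = -1.

-1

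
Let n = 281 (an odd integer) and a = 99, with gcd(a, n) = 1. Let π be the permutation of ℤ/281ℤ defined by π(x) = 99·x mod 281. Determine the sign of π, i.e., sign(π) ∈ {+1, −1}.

-1

Trace 147: π^k(147) = [147, 222, 60, 39, 208, 79, 234] for k=0..6.
Decompose π into cycles: lengths [56, 56, 56, 56, 56, 1] (6 cycles, including the fixed point 0).
6 cycles on 281: each ℓ→(−1)^(ℓ−1), product (−1)^275 = -1.
(99|281)_J = -1 (Zolotarev's lemma cross-check).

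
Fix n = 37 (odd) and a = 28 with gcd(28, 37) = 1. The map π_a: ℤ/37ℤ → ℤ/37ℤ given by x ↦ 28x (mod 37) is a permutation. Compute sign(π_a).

Start at x=25: 25 → 34 → 27 → 16 → 4 → 1 → 28 → … (one orbit).
Cycle lengths of π_28 on ℤ/37ℤ: [18, 18, 1]; 3 cycles in total.
3 cycles on 37: each ℓ→(−1)^(ℓ−1), product (−1)^34 = +1.

+1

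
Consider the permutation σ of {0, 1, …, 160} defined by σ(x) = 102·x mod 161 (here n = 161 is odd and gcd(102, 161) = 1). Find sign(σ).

Trace 123: π^k(123) = [123, 149, 64, 88, 121, 106, 25] for k=0..6.
The orbit structure of x ↦ 102x mod 161: 6 orbits of sizes [66, 66, 22, 3, 3, 1].
With 6 cycles on 161 points, sign = (−1)^{161−6} = -1.

-1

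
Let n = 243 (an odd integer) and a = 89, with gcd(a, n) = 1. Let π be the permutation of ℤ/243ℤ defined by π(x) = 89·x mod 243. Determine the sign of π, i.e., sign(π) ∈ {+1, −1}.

Orbit of 118 under x↦89x: [118, 53, 100, 152, 163, 170, 64]… (length divides ord_243(89)).
The orbit structure of x ↦ 89x mod 243: 14 orbits of sizes [54, 54, 54, 18, 18, 18, 6, 6, 6, 2, 2, 2, 2, 1].
With 14 cycles on 243 points, sign = (−1)^{243−14} = -1.

-1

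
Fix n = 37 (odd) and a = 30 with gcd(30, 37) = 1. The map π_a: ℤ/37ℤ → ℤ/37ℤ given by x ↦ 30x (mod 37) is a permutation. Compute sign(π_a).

Start at x=25: 25 → 10 → 4 → 9 → 11 → 34 → 21 → … (one orbit).
Cycle type of π: 18×2 + 1; total 3 cycles.
sign(π) = (−1)^{n − #cycles} = (−1)^{37−3} = (−1)^34 = +1.
(30|37)_J = +1 (Zolotarev's lemma cross-check).

+1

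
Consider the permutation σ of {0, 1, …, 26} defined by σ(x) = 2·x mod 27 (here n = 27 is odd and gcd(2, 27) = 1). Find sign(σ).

-1

Trace 5: π^k(5) = [5, 10, 20, 13, 26, 25, 23] for k=0..6.
π_2 has 4 disjoint cycles with lengths [18, 6, 2, 1] on {0,…,26}.
Σ(ℓ_i−1) = 27−4 = 23; sign = (−1)^23 = -1.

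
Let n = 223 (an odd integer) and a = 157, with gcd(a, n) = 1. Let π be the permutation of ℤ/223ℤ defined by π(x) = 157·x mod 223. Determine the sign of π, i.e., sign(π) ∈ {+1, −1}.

-1

Trace 7: π^k(7) = [7, 207, 164, 103, 115, 215, 82] for k=0..6.
The orbit structure of x ↦ 157x mod 223: 4 orbits of sizes [74, 74, 74, 1].
Σ(ℓ_i−1) = 223−4 = 219; sign = (−1)^219 = -1.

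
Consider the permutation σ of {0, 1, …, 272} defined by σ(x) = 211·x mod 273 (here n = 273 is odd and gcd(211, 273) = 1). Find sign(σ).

+1

Trace 1: π^k(1) = [1, 211, 22] for k=0..2.
Decompose π into cycles: lengths [3, 3, 3, 3, 3, 3, 3, 3, 3, 3, 3, 3, 3, 3, 3, 3, 3, 3, 3, 3, 3, 3, 3, 3, 3, 3, 3, 3, 3, 3, 3, 3, 3, 3, 3, 3, 3, 3, 3, 3, 3, 3, 3, 3, 3, 3, 3, 3, 3, 3, 3, 3, 3, 3, 3, 3, 3, 3, 3, 3, 3, 3, 3, 3, 3, 3, 3, 3, 3, 3, 3, 3, 3, 3, 3, 3, 3, 3, 3, 3, 3, 3, 3, 3, 1, 1, 1, 1, 1, 1, 1, 1, 1, 1, 1, 1, 1, 1, 1, 1, 1, 1, 1, 1, 1] (105 cycles, including the fixed point 0).
sign(π) = (−1)^{n − #cycles} = (−1)^{273−105} = (−1)^168 = +1.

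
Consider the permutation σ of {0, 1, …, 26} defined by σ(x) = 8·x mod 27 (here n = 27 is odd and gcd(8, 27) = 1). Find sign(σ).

-1

Trace 17: π^k(17) = [17, 1, 8, 10, 26, 19] for k=0..5.
8 cycles of lengths [6, 6, 6, 2, 2, 2, 2, 1].
n − c = 27 − 8 = 19; sign = (−1)^19 = -1.
Via Zolotarev, sign(π_{8}) = (8|27) = -1.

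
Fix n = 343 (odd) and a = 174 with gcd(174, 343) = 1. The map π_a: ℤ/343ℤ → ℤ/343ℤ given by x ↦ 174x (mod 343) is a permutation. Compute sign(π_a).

-1

Start at x=309: 309 → 258 → 302 → 69 → 1 → 174 → 92 → … (one orbit).
Cycle lengths of π_174 on ℤ/343ℤ: [98, 98, 98, 14, 14, 14, 2, 2, 2, 1]; 10 cycles in total.
sign(π) = (−1)^{n − #cycles} = (−1)^{343−10} = (−1)^333 = -1.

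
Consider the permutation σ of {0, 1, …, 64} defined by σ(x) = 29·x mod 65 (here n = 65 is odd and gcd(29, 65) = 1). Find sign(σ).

Start at x=29: 29 → 61 → 14 → 16 → 9 → 1 → 29 (one orbit).
Decompose π into cycles: lengths [6, 6, 6, 6, 6, 6, 6, 6, 3, 3, 3, 3, 2, 2, 1] (15 cycles, including the fixed point 0).
15 cycles on 65: each ℓ→(−1)^(ℓ−1), product (−1)^50 = +1.
Zolotarev: (29|65) = +1, matching the cycle-count sign.

+1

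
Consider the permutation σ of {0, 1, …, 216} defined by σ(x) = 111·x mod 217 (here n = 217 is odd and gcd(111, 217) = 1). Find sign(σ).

-1

Trace 64: π^k(64) = [64, 160, 183, 132, 113, 174, 1] for k=0..6.
The orbit structure of x ↦ 111x mod 217: 12 orbits of sizes [30, 30, 30, 30, 30, 30, 15, 15, 2, 2, 2, 1].
12 cycles on 217: each ℓ→(−1)^(ℓ−1), product (−1)^205 = -1.
The Jacobi symbol (111|217) = -1 (Zolotarev) agrees.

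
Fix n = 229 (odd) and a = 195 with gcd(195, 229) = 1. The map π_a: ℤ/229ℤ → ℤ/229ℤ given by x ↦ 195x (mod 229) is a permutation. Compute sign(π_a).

Orbit of 42 under x↦195x: [42, 175, 4, 93, 44, 107, 26]… (length divides ord_229(195)).
4 cycles of lengths [76, 76, 76, 1].
Σ(ℓ_i−1) = 229−4 = 225; sign = (−1)^225 = -1.
The Jacobi symbol (195|229) = -1 (Zolotarev) agrees.

-1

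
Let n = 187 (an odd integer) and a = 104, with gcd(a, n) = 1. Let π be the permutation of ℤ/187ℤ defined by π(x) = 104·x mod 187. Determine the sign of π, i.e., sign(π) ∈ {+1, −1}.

Orbit of 157 under x↦104x: [157, 59, 152, 100, 115, 179, 103]… (length divides ord_187(104)).
π_104 has 9 disjoint cycles with lengths [40, 40, 40, 40, 8, 8, 5, 5, 1] on {0,…,186}.
Σ(ℓ_i−1) = 187−9 = 178; sign = (−1)^178 = +1.

+1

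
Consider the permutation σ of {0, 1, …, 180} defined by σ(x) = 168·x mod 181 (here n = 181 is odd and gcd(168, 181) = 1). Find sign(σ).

+1

Orbit of 43 under x↦168x: [43, 165, 27, 11, 38, 49, 87]… (length divides ord_181(168)).
Cycle type of π: 90×2 + 1; total 3 cycles.
3 cycles on 181: each ℓ→(−1)^(ℓ−1), product (−1)^178 = +1.
Via Zolotarev, sign(π_{168}) = (168|181) = +1.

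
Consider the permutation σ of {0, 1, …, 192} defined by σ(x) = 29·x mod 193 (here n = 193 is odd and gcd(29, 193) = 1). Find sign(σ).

Start at x=99: 99 → 169 → 76 → 81 → 33 → 185 → 154 → … (one orbit).
Cycle lengths of π_29 on ℤ/193ℤ: [64, 64, 64, 1]; 4 cycles in total.
sign(π) = (−1)^{n − #cycles} = (−1)^{193−4} = (−1)^189 = -1.

-1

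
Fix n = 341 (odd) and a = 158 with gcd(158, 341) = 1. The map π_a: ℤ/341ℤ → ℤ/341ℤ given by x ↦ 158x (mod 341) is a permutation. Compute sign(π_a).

Orbit of 254 under x↦158x: [254, 235, 302, 317, 300, 1, 158]… (length divides ord_341(158)).
Cycle lengths of π_158 on ℤ/341ℤ: [30, 30, 30, 30, 30, 30, 30, 30, 30, 30, 30, 5, 5, 1]; 14 cycles in total.
n − c = 341 − 14 = 327; sign = (−1)^327 = -1.
The Jacobi symbol (158|341) = -1 (Zolotarev) agrees.

-1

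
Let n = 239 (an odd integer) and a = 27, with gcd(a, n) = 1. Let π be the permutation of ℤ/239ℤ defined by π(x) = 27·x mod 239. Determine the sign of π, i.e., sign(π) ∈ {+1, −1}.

Start at x=80: 80 → 9 → 4 → 108 → 48 → 101 → 98 → … (one orbit).
π_27 has 3 disjoint cycles with lengths [119, 119, 1] on {0,…,238}.
3 cycles on 239: each ℓ→(−1)^(ℓ−1), product (−1)^236 = +1.
The Jacobi symbol (27|239) = +1 (Zolotarev) agrees.

+1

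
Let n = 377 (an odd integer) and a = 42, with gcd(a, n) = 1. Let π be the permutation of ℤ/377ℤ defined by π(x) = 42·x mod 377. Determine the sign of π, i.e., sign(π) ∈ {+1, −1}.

+1

Start at x=354: 354 → 165 → 144 → 16 → 295 → 326 → 120 → … (one orbit).
The orbit structure of x ↦ 42x mod 377: 15 orbits of sizes [42, 42, 42, 42, 42, 42, 42, 42, 14, 14, 3, 3, 3, 3, 1].
Σ(ℓ_i−1) = 377−15 = 362; sign = (−1)^362 = +1.
(42|377)_J = +1 (Zolotarev's lemma cross-check).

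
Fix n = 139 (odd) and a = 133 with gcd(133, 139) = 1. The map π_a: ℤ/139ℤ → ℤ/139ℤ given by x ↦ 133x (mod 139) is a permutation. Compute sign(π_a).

-1

Orbit of 94 under x↦133x: [94, 131, 48, 129, 60, 57, 75]… (length divides ord_139(133)).
Decompose π into cycles: lengths [46, 46, 46, 1] (4 cycles, including the fixed point 0).
n − c = 139 − 4 = 135; sign = (−1)^135 = -1.
(133|139)_J = -1 (Zolotarev's lemma cross-check).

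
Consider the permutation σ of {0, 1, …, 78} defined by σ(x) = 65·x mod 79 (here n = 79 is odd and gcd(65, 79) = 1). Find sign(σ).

Start at x=21: 21 → 22 → 8 → 46 → 67 → 10 → 18 → … (one orbit).
7 cycles of lengths [13, 13, 13, 13, 13, 13, 1].
sign(π) = (−1)^{n − #cycles} = (−1)^{79−7} = (−1)^72 = +1.
The Jacobi symbol (65|79) = +1 (Zolotarev) agrees.

+1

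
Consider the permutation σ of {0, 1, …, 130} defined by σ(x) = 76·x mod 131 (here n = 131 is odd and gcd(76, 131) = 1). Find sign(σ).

Start at x=48: 48 → 111 → 52 → 22 → 100 → 2 → 21 → … (one orbit).
π_76 has 2 disjoint cycles with lengths [130, 1] on {0,…,130}.
2 cycles on 131: each ℓ→(−1)^(ℓ−1), product (−1)^129 = -1.

-1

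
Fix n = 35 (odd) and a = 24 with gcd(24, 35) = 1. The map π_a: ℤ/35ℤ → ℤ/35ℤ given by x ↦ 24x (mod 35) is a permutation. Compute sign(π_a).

-1

Trace 1: π^k(1) = [1, 24, 16, 34, 11, 19] for k=0..5.
Decompose π into cycles: lengths [6, 6, 6, 6, 6, 2, 2, 1] (8 cycles, including the fixed point 0).
With 8 cycles on 35 points, sign = (−1)^{35−8} = -1.
(24|35)_J = -1 (Zolotarev's lemma cross-check).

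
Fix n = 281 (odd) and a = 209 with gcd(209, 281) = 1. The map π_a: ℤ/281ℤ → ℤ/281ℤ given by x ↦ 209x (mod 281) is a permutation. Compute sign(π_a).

+1

Start at x=100: 100 → 106 → 236 → 149 → 231 → 228 → 163 → … (one orbit).
Cycle type of π: 140×2 + 1; total 3 cycles.
sign(π) = (−1)^{n − #cycles} = (−1)^{281−3} = (−1)^278 = +1.
The Jacobi symbol (209|281) = +1 (Zolotarev) agrees.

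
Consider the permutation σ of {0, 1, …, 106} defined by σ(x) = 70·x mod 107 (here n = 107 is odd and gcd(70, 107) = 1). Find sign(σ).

-1

Trace 84: π^k(84) = [84, 102, 78, 3, 103, 41, 88] for k=0..6.
The orbit structure of x ↦ 70x mod 107: 2 orbits of sizes [106, 1].
Σ(ℓ_i−1) = 107−2 = 105; sign = (−1)^105 = -1.
The Jacobi symbol (70|107) = -1 (Zolotarev) agrees.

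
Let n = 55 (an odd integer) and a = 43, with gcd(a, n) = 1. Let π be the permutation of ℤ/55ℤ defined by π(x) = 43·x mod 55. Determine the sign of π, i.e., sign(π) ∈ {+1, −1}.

Orbit of 32 under x↦43x: [32, 1, 43, 34]… (length divides ord_55(43)).
Cycle type of π: 4×11 + 2×5 + 1; total 17 cycles.
55 − 17 = 38 transpositions; sign(π) = (−1)^38 = +1.
(43|55)_J = +1 (Zolotarev's lemma cross-check).

+1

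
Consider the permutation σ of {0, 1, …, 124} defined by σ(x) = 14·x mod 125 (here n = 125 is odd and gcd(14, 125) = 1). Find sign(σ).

Orbit of 24 under x↦14x: [24, 86, 79, 106, 109, 26, 114]… (length divides ord_125(14)).
π_14 has 7 disjoint cycles with lengths [50, 50, 10, 10, 2, 2, 1] on {0,…,124}.
n − c = 125 − 7 = 118; sign = (−1)^118 = +1.
The Jacobi symbol (14|125) = +1 (Zolotarev) agrees.

+1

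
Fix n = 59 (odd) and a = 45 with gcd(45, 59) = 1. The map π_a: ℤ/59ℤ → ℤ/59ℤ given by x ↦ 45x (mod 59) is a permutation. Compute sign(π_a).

+1

Start at x=5: 5 → 48 → 36 → 27 → 35 → 41 → 16 → … (one orbit).
The orbit structure of x ↦ 45x mod 59: 3 orbits of sizes [29, 29, 1].
With 3 cycles on 59 points, sign = (−1)^{59−3} = +1.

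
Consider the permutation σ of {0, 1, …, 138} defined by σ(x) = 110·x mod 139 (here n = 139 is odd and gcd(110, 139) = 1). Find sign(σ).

Trace 44: π^k(44) = [44, 114, 30, 103, 71, 26, 80] for k=0..6.
Cycle lengths of π_110 on ℤ/139ℤ: [138, 1]; 2 cycles in total.
With 2 cycles on 139 points, sign = (−1)^{139−2} = -1.
(110|139)_J = -1 (Zolotarev's lemma cross-check).

-1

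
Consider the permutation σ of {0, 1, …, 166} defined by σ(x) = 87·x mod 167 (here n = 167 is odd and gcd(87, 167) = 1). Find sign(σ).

+1

Orbit of 121 under x↦87x: [121, 6, 21, 157, 132, 128, 114]… (length divides ord_167(87)).
Cycle type of π: 83×2 + 1; total 3 cycles.
With 3 cycles on 167 points, sign = (−1)^{167−3} = +1.
(87|167)_J = +1 (Zolotarev's lemma cross-check).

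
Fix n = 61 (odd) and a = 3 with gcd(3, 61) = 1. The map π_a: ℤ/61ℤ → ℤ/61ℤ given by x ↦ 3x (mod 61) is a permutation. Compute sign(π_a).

Trace 41: π^k(41) = [41, 1, 3, 9, 27, 20, 60] for k=0..6.
Cycle lengths of π_3 on ℤ/61ℤ: [10, 10, 10, 10, 10, 10, 1]; 7 cycles in total.
Σ(ℓ_i−1) = 61−7 = 54; sign = (−1)^54 = +1.

+1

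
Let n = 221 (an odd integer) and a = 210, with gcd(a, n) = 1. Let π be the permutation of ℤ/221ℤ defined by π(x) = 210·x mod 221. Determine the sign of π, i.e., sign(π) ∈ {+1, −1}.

Start at x=179: 179 → 20 → 1 → 210 → 121 → 216 → 55 → … (one orbit).
π_210 has 7 disjoint cycles with lengths [48, 48, 48, 48, 16, 12, 1] on {0,…,220}.
n − c = 221 − 7 = 214; sign = (−1)^214 = +1.
Check: (210/221) = +1 by Zolotarev.

+1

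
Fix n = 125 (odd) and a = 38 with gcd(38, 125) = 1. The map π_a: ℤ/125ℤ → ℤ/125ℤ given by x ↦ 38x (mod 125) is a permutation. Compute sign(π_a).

-1

Trace 8: π^k(8) = [8, 54, 52, 101, 88, 94, 72] for k=0..6.
The orbit structure of x ↦ 38x mod 125: 4 orbits of sizes [100, 20, 4, 1].
125 − 4 = 121 transpositions; sign(π) = (−1)^121 = -1.
(38|125)_J = -1 (Zolotarev's lemma cross-check).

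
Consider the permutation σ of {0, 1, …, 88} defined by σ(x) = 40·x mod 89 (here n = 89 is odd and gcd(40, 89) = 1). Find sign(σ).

Trace 25: π^k(25) = [25, 21, 39, 47, 11, 84, 67] for k=0..6.
Cycle lengths of π_40 on ℤ/89ℤ: [44, 44, 1]; 3 cycles in total.
sign(π) = (−1)^{n − #cycles} = (−1)^{89−3} = (−1)^86 = +1.
Zolotarev: (40|89) = +1, matching the cycle-count sign.

+1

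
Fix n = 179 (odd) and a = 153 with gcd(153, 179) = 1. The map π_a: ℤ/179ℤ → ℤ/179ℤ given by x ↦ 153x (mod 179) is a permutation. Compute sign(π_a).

+1

Trace 81: π^k(81) = [81, 42, 161, 110, 4, 75, 19] for k=0..6.
Decompose π into cycles: lengths [89, 89, 1] (3 cycles, including the fixed point 0).
sign(π) = (−1)^{n − #cycles} = (−1)^{179−3} = (−1)^176 = +1.
(153|179)_J = +1 (Zolotarev's lemma cross-check).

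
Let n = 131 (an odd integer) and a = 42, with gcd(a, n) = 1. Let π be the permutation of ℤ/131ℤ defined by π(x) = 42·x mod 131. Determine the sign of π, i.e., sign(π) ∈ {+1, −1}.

-1

Trace 53: π^k(53) = [53, 130, 89, 70, 58, 78, 1] for k=0..6.
Cycle type of π: 10×13 + 1; total 14 cycles.
14 cycles on 131: each ℓ→(−1)^(ℓ−1), product (−1)^117 = -1.
Zolotarev: (42|131) = -1, matching the cycle-count sign.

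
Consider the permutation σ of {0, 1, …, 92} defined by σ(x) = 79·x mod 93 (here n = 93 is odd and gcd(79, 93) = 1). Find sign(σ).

Start at x=67: 67 → 85 → 19 → 13 → 4 → 37 → 40 → … (one orbit).
Cycle type of π: 30×3 + 1×3; total 6 cycles.
n − c = 93 − 6 = 87; sign = (−1)^87 = -1.

-1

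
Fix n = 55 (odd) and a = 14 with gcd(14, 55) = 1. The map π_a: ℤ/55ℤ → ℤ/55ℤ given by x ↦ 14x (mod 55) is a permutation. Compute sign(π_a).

+1

Start at x=16: 16 → 4 → 1 → 14 → 31 → 49 → 26 → … (one orbit).
Cycle type of π: 10×4 + 5×2 + 2×2 + 1; total 9 cycles.
With 9 cycles on 55 points, sign = (−1)^{55−9} = +1.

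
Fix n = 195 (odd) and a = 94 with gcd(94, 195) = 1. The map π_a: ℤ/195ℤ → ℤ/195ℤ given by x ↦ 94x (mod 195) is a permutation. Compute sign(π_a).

+1

Start at x=61: 61 → 79 → 16 → 139 → 1 → 94 → 61 (one orbit).
π_94 has 45 disjoint cycles with lengths [6, 6, 6, 6, 6, 6, 6, 6, 6, 6, 6, 6, 6, 6, 6, 6, 6, 6, 6, 6, 6, 6, 6, 6, 3, 3, 3, 3, 3, 3, 3, 3, 3, 3, 3, 3, 2, 2, 2, 2, 2, 2, 1, 1, 1] on {0,…,194}.
195 − 45 = 150 transpositions; sign(π) = (−1)^150 = +1.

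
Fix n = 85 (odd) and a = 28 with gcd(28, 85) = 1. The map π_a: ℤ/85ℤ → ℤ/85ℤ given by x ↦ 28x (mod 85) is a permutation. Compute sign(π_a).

+1

Orbit of 1 under x↦28x: [1, 28, 19, 22, 21, 78, 59]… (length divides ord_85(28)).
7 cycles of lengths [16, 16, 16, 16, 16, 4, 1].
n − c = 85 − 7 = 78; sign = (−1)^78 = +1.
Check: (28/85) = +1 by Zolotarev.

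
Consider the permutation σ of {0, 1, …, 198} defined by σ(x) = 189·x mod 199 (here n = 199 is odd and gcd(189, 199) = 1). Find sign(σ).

Start at x=192: 192 → 70 → 96 → 35 → 48 → 117 → 24 → … (one orbit).
Decompose π into cycles: lengths [198, 1] (2 cycles, including the fixed point 0).
n − c = 199 − 2 = 197; sign = (−1)^197 = -1.

-1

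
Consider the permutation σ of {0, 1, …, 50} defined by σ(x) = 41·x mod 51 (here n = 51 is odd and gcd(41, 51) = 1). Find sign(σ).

Orbit of 44 under x↦41x: [44, 19, 14, 13, 23, 25, 5]… (length divides ord_51(41)).
The orbit structure of x ↦ 41x mod 51: 5 orbits of sizes [16, 16, 16, 2, 1].
sign(π) = (−1)^{n − #cycles} = (−1)^{51−5} = (−1)^46 = +1.
Via Zolotarev, sign(π_{41}) = (41|51) = +1.

+1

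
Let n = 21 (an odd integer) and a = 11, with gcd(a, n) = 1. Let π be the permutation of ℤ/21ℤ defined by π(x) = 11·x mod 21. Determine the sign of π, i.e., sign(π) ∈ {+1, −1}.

Trace 16: π^k(16) = [16, 8, 4, 2, 1, 11] for k=0..5.
6 cycles of lengths [6, 6, 3, 3, 2, 1].
n − c = 21 − 6 = 15; sign = (−1)^15 = -1.

-1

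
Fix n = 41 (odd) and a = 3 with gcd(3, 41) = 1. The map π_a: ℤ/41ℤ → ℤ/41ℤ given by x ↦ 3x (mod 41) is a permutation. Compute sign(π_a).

Orbit of 27 under x↦3x: [27, 40, 38, 32, 14, 1, 3]… (length divides ord_41(3)).
π_3 has 6 disjoint cycles with lengths [8, 8, 8, 8, 8, 1] on {0,…,40}.
With 6 cycles on 41 points, sign = (−1)^{41−6} = -1.

-1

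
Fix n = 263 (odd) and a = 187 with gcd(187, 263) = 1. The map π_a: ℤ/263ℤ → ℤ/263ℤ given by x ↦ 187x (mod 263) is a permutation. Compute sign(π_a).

+1

Orbit of 218 under x↦187x: [218, 1, 187, 253, 234, 100, 27]… (length divides ord_263(187)).
The orbit structure of x ↦ 187x mod 263: 3 orbits of sizes [131, 131, 1].
sign(π) = (−1)^{n − #cycles} = (−1)^{263−3} = (−1)^260 = +1.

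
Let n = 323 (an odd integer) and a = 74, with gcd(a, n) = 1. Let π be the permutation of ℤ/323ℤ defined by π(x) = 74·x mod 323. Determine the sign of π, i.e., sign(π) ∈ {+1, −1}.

Trace 313: π^k(313) = [313, 229, 150, 118, 11, 168, 158] for k=0..6.
π_74 has 6 disjoint cycles with lengths [144, 144, 16, 9, 9, 1] on {0,…,322}.
n − c = 323 − 6 = 317; sign = (−1)^317 = -1.
(74|323)_J = -1 (Zolotarev's lemma cross-check).

-1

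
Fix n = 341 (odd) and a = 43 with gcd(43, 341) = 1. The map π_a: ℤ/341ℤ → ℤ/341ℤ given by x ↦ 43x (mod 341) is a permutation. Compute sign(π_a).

+1

Orbit of 78 under x↦43x: [78, 285, 320, 120, 45, 230, 1]… (length divides ord_341(43)).
Cycle lengths of π_43 on ℤ/341ℤ: [30, 30, 30, 30, 30, 30, 30, 30, 30, 30, 30, 2, 2, 2, 2, 2, 1]; 17 cycles in total.
17 cycles on 341: each ℓ→(−1)^(ℓ−1), product (−1)^324 = +1.
Via Zolotarev, sign(π_{43}) = (43|341) = +1.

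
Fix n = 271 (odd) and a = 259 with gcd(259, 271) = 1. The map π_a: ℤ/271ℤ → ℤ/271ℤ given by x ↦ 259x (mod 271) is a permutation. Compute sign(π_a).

+1

Start at x=238: 238 → 125 → 126 → 114 → 258 → 156 → 25 → … (one orbit).
Decompose π into cycles: lengths [27, 27, 27, 27, 27, 27, 27, 27, 27, 27, 1] (11 cycles, including the fixed point 0).
n − c = 271 − 11 = 260; sign = (−1)^260 = +1.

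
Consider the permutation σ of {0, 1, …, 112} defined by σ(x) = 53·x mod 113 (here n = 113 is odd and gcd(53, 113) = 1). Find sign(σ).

Orbit of 28 under x↦53x: [28, 15, 4, 99, 49, 111, 7]… (length divides ord_113(53)).
Cycle type of π: 28×4 + 1; total 5 cycles.
sign(π) = (−1)^{n − #cycles} = (−1)^{113−5} = (−1)^108 = +1.
(53|113)_J = +1 (Zolotarev's lemma cross-check).

+1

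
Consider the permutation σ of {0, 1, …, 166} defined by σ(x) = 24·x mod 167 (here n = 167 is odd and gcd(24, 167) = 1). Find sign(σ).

+1

Start at x=107: 107 → 63 → 9 → 49 → 7 → 1 → 24 → … (one orbit).
Cycle type of π: 83×2 + 1; total 3 cycles.
3 cycles on 167: each ℓ→(−1)^(ℓ−1), product (−1)^164 = +1.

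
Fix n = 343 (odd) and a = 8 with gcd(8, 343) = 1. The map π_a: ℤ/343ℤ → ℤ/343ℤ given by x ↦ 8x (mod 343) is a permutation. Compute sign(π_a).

+1

Start at x=57: 57 → 113 → 218 → 29 → 232 → 141 → 99 → … (one orbit).
Cycle type of π: 49×6 + 7×6 + 1×7; total 19 cycles.
n − c = 343 − 19 = 324; sign = (−1)^324 = +1.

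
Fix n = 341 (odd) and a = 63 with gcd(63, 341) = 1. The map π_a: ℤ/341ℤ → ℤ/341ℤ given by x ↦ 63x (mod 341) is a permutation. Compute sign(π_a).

Orbit of 280 under x↦63x: [280, 249, 1, 63, 218, 94, 125]… (length divides ord_341(63)).
Cycle type of π: 10×31 + 1×31; total 62 cycles.
Σ(ℓ_i−1) = 341−62 = 279; sign = (−1)^279 = -1.

-1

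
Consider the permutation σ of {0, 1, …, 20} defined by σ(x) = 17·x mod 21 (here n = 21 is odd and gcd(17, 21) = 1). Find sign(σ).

+1

Trace 4: π^k(4) = [4, 5, 1, 17, 16, 20] for k=0..5.
π_17 has 5 disjoint cycles with lengths [6, 6, 6, 2, 1] on {0,…,20}.
21 − 5 = 16 transpositions; sign(π) = (−1)^16 = +1.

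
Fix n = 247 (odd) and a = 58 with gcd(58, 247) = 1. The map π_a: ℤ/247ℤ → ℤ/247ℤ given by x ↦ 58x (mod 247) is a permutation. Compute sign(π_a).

Orbit of 210 under x↦58x: [210, 77, 20, 172, 96, 134, 115]… (length divides ord_247(58)).
π_58 has 38 disjoint cycles with lengths [12, 12, 12, 12, 12, 12, 12, 12, 12, 12, 12, 12, 12, 12, 12, 12, 12, 12, 12, 1, 1, 1, 1, 1, 1, 1, 1, 1, 1, 1, 1, 1, 1, 1, 1, 1, 1, 1] on {0,…,246}.
247 − 38 = 209 transpositions; sign(π) = (−1)^209 = -1.
The Jacobi symbol (58|247) = -1 (Zolotarev) agrees.

-1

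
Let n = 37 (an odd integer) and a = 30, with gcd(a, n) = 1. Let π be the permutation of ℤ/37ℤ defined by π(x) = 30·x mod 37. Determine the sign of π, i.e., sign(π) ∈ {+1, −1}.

+1

Trace 27: π^k(27) = [27, 33, 28, 26, 3, 16, 36] for k=0..6.
3 cycles of lengths [18, 18, 1].
3 cycles on 37: each ℓ→(−1)^(ℓ−1), product (−1)^34 = +1.
The Jacobi symbol (30|37) = +1 (Zolotarev) agrees.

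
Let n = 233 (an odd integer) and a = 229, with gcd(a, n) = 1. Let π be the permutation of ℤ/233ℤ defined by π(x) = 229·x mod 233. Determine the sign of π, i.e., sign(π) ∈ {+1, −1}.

+1

Orbit of 81 under x↦229x: [81, 142, 131, 175, 232, 4, 217]… (length divides ord_233(229)).
The orbit structure of x ↦ 229x mod 233: 5 orbits of sizes [58, 58, 58, 58, 1].
Σ(ℓ_i−1) = 233−5 = 228; sign = (−1)^228 = +1.
(229|233)_J = +1 (Zolotarev's lemma cross-check).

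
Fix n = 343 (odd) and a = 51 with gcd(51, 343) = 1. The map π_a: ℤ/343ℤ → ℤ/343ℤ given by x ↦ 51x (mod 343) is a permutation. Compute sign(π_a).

+1

Orbit of 141 under x↦51x: [141, 331, 74, 1, 51, 200, 253]… (length divides ord_343(51)).
Cycle type of π: 147×2 + 21×2 + 3×2 + 1; total 7 cycles.
343 − 7 = 336 transpositions; sign(π) = (−1)^336 = +1.
Zolotarev: (51|343) = +1, matching the cycle-count sign.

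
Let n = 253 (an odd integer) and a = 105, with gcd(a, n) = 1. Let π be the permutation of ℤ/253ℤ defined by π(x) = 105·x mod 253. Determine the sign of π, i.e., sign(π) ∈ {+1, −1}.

Orbit of 164 under x↦105x: [164, 16, 162, 59, 123, 12, 248]… (length divides ord_253(105)).
6 cycles of lengths [110, 110, 11, 11, 10, 1].
Σ(ℓ_i−1) = 253−6 = 247; sign = (−1)^247 = -1.

-1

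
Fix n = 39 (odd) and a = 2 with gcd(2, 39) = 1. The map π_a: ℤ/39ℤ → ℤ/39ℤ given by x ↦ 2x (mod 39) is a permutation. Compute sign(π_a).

Orbit of 32 under x↦2x: [32, 25, 11, 22, 5, 10, 20]… (length divides ord_39(2)).
The orbit structure of x ↦ 2x mod 39: 5 orbits of sizes [12, 12, 12, 2, 1].
sign(π) = (−1)^{n − #cycles} = (−1)^{39−5} = (−1)^34 = +1.

+1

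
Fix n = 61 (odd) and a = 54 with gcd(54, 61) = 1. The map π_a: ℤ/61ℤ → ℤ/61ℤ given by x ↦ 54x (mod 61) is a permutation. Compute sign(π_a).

-1

Start at x=56: 56 → 35 → 60 → 7 → 12 → 38 → 39 → … (one orbit).
Cycle lengths of π_54 on ℤ/61ℤ: [60, 1]; 2 cycles in total.
Σ(ℓ_i−1) = 61−2 = 59; sign = (−1)^59 = -1.
Check: (54/61) = -1 by Zolotarev.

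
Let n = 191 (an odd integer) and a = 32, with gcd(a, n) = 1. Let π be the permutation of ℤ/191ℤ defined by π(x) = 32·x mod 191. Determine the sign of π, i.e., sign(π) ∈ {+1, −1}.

+1

Start at x=136: 136 → 150 → 25 → 36 → 6 → 1 → 32 → … (one orbit).
The orbit structure of x ↦ 32x mod 191: 11 orbits of sizes [19, 19, 19, 19, 19, 19, 19, 19, 19, 19, 1].
With 11 cycles on 191 points, sign = (−1)^{191−11} = +1.
Via Zolotarev, sign(π_{32}) = (32|191) = +1.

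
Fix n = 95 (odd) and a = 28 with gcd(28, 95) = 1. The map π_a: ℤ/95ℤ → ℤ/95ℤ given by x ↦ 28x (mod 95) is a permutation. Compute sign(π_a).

Trace 17: π^k(17) = [17, 1, 28, 24, 7, 6, 73] for k=0..6.
Cycle lengths of π_28 on ℤ/95ℤ: [36, 36, 9, 9, 4, 1]; 6 cycles in total.
Σ(ℓ_i−1) = 95−6 = 89; sign = (−1)^89 = -1.

-1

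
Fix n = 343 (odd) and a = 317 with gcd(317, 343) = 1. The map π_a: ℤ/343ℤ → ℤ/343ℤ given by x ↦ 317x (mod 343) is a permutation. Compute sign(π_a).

Orbit of 317 under x↦317x: [317, 333, 260, 100, 144, 29, 275]… (length divides ord_343(317)).
Cycle lengths of π_317 on ℤ/343ℤ: [147, 147, 21, 21, 3, 3, 1]; 7 cycles in total.
sign(π) = (−1)^{n − #cycles} = (−1)^{343−7} = (−1)^336 = +1.
Zolotarev: (317|343) = +1, matching the cycle-count sign.

+1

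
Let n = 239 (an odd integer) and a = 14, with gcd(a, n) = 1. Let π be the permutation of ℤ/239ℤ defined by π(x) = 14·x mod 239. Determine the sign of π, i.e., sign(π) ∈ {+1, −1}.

Start at x=121: 121 → 21 → 55 → 53 → 25 → 111 → 120 → … (one orbit).
Cycle type of π: 238 + 1; total 2 cycles.
With 2 cycles on 239 points, sign = (−1)^{239−2} = -1.
Via Zolotarev, sign(π_{14}) = (14|239) = -1.

-1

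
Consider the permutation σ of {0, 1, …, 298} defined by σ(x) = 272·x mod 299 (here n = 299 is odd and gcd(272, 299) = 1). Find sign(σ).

-1

Orbit of 129 under x↦272x: [129, 105, 155, 1, 272, 131, 51]… (length divides ord_299(272)).
20 cycles of lengths [22, 22, 22, 22, 22, 22, 22, 22, 22, 22, 22, 22, 22, 2, 2, 2, 2, 2, 2, 1].
Σ(ℓ_i−1) = 299−20 = 279; sign = (−1)^279 = -1.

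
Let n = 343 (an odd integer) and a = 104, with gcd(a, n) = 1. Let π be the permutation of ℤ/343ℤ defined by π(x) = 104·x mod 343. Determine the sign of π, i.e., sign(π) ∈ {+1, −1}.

-1

Start at x=204: 204 → 293 → 288 → 111 → 225 → 76 → 15 → … (one orbit).
Decompose π into cycles: lengths [98, 98, 98, 14, 14, 14, 2, 2, 2, 1] (10 cycles, including the fixed point 0).
n − c = 343 − 10 = 333; sign = (−1)^333 = -1.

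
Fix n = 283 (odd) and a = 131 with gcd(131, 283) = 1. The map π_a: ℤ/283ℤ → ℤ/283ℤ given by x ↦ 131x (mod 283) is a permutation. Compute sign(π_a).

Trace 161: π^k(161) = [161, 149, 275, 84, 250, 205, 253] for k=0..6.
4 cycles of lengths [94, 94, 94, 1].
4 cycles on 283: each ℓ→(−1)^(ℓ−1), product (−1)^279 = -1.
Via Zolotarev, sign(π_{131}) = (131|283) = -1.

-1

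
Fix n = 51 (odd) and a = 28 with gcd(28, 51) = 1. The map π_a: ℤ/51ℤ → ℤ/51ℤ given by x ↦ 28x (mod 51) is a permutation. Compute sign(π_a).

-1

Start at x=13: 13 → 7 → 43 → 31 → 1 → 28 → 19 → … (one orbit).
6 cycles of lengths [16, 16, 16, 1, 1, 1].
With 6 cycles on 51 points, sign = (−1)^{51−6} = -1.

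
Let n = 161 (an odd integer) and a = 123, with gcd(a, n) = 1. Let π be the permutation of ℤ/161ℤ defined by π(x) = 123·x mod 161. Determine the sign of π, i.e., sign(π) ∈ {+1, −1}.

+1

Trace 151: π^k(151) = [151, 58, 50, 32, 72, 1, 123] for k=0..6.
π_123 has 9 disjoint cycles with lengths [33, 33, 33, 33, 11, 11, 3, 3, 1] on {0,…,160}.
With 9 cycles on 161 points, sign = (−1)^{161−9} = +1.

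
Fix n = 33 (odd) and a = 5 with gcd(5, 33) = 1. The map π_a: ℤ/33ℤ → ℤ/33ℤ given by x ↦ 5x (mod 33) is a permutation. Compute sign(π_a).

-1

Trace 25: π^k(25) = [25, 26, 31, 23, 16, 14, 4] for k=0..6.
Decompose π into cycles: lengths [10, 10, 5, 5, 2, 1] (6 cycles, including the fixed point 0).
sign(π) = (−1)^{n − #cycles} = (−1)^{33−6} = (−1)^27 = -1.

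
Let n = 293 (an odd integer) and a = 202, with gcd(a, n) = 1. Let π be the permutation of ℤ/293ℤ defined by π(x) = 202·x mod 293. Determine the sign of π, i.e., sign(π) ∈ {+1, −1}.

Orbit of 38 under x↦202x: [38, 58, 289, 71, 278, 193, 17]… (length divides ord_293(202)).
3 cycles of lengths [146, 146, 1].
Σ(ℓ_i−1) = 293−3 = 290; sign = (−1)^290 = +1.
Check: (202/293) = +1 by Zolotarev.

+1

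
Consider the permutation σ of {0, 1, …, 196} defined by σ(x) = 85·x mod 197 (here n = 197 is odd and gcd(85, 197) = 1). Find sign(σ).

Start at x=132: 132 → 188 → 23 → 182 → 104 → 172 → 42 → … (one orbit).
Decompose π into cycles: lengths [49, 49, 49, 49, 1] (5 cycles, including the fixed point 0).
Σ(ℓ_i−1) = 197−5 = 192; sign = (−1)^192 = +1.

+1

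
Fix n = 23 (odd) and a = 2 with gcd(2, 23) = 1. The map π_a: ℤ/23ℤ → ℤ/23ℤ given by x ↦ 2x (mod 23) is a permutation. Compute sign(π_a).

Start at x=1: 1 → 2 → 4 → 8 → 16 → 9 → 18 → … (one orbit).
Decompose π into cycles: lengths [11, 11, 1] (3 cycles, including the fixed point 0).
With 3 cycles on 23 points, sign = (−1)^{23−3} = +1.
Via Zolotarev, sign(π_{2}) = (2|23) = +1.

+1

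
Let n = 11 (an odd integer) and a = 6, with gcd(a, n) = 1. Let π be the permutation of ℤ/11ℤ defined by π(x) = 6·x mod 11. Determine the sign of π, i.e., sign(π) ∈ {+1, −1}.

-1

Orbit of 7 under x↦6x: [7, 9, 10, 5, 8, 4, 2]… (length divides ord_11(6)).
Cycle type of π: 10 + 1; total 2 cycles.
With 2 cycles on 11 points, sign = (−1)^{11−2} = -1.
(6|11)_J = -1 (Zolotarev's lemma cross-check).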